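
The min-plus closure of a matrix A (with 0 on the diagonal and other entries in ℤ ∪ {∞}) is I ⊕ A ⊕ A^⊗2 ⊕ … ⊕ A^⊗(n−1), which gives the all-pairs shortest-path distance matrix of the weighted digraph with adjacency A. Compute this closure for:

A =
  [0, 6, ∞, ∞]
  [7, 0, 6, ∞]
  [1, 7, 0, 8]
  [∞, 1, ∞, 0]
Closure =
  [0, 6, 12, 20]
  [7, 0, 6, 14]
  [1, 7, 0, 8]
  [8, 1, 7, 0]

This is the Floyd-Warshall all-pairs shortest-path computation. For each intermediate vertex k = 0, 1, …, 3, update dist[i][j] ← min(dist[i][j], dist[i][k] + dist[k][j]). The final matrix gives, for each (i, j), the minimum total weight of any directed path from i to j (possibly empty when i = j).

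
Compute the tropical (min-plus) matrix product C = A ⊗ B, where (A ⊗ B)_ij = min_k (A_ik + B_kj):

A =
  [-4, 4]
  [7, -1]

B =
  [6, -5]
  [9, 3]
A ⊗ B =
  [2, -9]
  [8, 2]

Apply the min-plus product entry-by-entry:
  C[0][0] = min over k of (A[0][0] + B[0][0] = -4 + 6 = 2, A[0][1] + B[1][0] = 4 + 9 = 13) = 2 (attained at k = 0)
  C[0][1] = min over k of (A[0][0] + B[0][1] = -4 + -5 = -9, A[0][1] + B[1][1] = 4 + 3 = 7) = -9 (attained at k = 0)
  C[1][0] = min over k of (A[1][0] + B[0][0] = 7 + 6 = 13, A[1][1] + B[1][0] = -1 + 9 = 8) = 8 (attained at k = 1)
  C[1][1] = min over k of (A[1][0] + B[0][1] = 7 + -5 = 2, A[1][1] + B[1][1] = -1 + 3 = 2) = 2 (attained at k = 0)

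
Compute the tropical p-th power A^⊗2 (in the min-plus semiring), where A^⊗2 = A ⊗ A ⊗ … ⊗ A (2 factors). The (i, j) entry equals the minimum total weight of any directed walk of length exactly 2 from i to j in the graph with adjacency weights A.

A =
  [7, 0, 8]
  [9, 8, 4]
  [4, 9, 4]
A^⊗2 =
  [9, 7, 4]
  [8, 9, 8]
  [8, 4, 8]

Each entry (A^⊗2)_ij equals the minimum over all length-2 walks i = v_0 → v_1 → … → v_2 = j of Σ_t A[v_t][v_{t+1}]. For example, for (i, j) = (0, 2) we minimise over 3 possible intermediate vertex sequences; the minimum is 4, attained along the walk 0 → 1 → 2.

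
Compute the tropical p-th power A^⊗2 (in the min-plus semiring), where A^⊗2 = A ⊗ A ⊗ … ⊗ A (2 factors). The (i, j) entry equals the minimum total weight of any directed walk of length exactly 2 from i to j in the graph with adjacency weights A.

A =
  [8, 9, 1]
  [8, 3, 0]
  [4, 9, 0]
A^⊗2 =
  [5, 10, 1]
  [4, 6, 0]
  [4, 9, 0]

Each entry (A^⊗2)_ij equals the minimum over all length-2 walks i = v_0 → v_1 → … → v_2 = j of Σ_t A[v_t][v_{t+1}]. For example, for (i, j) = (0, 2) we minimise over 3 possible intermediate vertex sequences; the minimum is 1, attained along the walk 0 → 2 → 2.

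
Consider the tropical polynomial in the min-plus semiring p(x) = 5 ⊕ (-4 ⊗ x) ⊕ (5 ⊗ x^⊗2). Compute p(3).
p(3) = -1

A tropical monomial a ⊗ x^⊗i evaluates to a + i · x. Evaluating each term at x = 3:
  Term 0 contributes 5 + 0 · 3 = 5
  Term 1 contributes -4 + 1 · 3 = -1
  Term 2 contributes 5 + 2 · 3 = 11
p(3) = ⊕ of these = min[5, -1, 11] = -1.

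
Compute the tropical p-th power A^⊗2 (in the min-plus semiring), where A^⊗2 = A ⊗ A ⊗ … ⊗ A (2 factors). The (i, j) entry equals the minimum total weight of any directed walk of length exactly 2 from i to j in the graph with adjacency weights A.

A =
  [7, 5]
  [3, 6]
A^⊗2 =
  [8, 11]
  [9, 8]

Each entry (A^⊗2)_ij equals the minimum over all length-2 walks i = v_0 → v_1 → … → v_2 = j of Σ_t A[v_t][v_{t+1}]. For example, for (i, j) = (0, 1) we minimise over 2 possible intermediate vertex sequences; the minimum is 11, attained along the walk 0 → 1 → 1.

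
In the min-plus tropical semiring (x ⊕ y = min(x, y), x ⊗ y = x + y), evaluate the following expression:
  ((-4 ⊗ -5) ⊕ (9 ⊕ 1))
((-4 ⊗ -5) ⊕ (9 ⊕ 1)) = -9

Expand innermost to outermost. Recall ⊕ takes the minimum of its arguments and ⊗ takes their sum. Working out the expression ((-4 ⊗ -5) ⊕ (9 ⊕ 1)) gives -9.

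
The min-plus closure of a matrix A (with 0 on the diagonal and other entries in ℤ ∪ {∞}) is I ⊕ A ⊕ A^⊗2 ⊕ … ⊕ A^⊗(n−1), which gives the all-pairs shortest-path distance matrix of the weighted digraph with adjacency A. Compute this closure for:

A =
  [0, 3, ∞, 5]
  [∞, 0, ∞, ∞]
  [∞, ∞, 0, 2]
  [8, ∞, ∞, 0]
Closure =
  [0, 3, ∞, 5]
  [∞, 0, ∞, ∞]
  [10, 13, 0, 2]
  [8, 11, ∞, 0]

This is the Floyd-Warshall all-pairs shortest-path computation. For each intermediate vertex k = 0, 1, …, 3, update dist[i][j] ← min(dist[i][j], dist[i][k] + dist[k][j]). The final matrix gives, for each (i, j), the minimum total weight of any directed path from i to j (possibly empty when i = j).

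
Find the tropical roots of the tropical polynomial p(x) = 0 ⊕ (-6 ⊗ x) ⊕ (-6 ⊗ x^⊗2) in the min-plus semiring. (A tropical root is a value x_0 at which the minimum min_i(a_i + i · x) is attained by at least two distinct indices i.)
Roots: {0, 6}

Each tropical root is a break point of the lower envelope of the lines y = a_i + i · x (there are 3 lines, with slopes 0, 1, ..., 2). Only the lines that attain the minimum somewhere contribute to roots; other lines are dominated. Here the surviving (envelope) indices are i = 2, i = 1, i = 0.
Intersections between consecutive envelope lines give the roots: for adjacent envelope indices i < j the intersection is x = (a_i − a_j) / (j − i). Reading off the sorted break points: {0, 6}.
Verification: at each break x_0, at least two indices attain the minimum of min_i(a_i + i · x_0).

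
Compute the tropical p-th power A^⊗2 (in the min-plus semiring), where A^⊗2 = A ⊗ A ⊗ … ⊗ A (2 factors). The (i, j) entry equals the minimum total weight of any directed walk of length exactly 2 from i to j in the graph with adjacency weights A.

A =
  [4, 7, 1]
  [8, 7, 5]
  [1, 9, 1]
A^⊗2 =
  [2, 10, 2]
  [6, 14, 6]
  [2, 8, 2]

Each entry (A^⊗2)_ij equals the minimum over all length-2 walks i = v_0 → v_1 → … → v_2 = j of Σ_t A[v_t][v_{t+1}]. For example, for (i, j) = (0, 2) we minimise over 3 possible intermediate vertex sequences; the minimum is 2, attained along the walk 0 → 2 → 2.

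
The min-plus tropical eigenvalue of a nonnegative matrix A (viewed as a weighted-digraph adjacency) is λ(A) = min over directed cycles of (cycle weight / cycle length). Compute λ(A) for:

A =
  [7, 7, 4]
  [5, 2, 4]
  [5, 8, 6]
λ(A) = 2

Enumerate directed cycles and compute their means (weight / length). Sample:
  cycle 0 → 0: weight = 7, length = 1, mean = 7/1 ≈ 7.000
  cycle 1 → 1: weight = 2, length = 1, mean = 2/1 ≈ 2.000
  cycle 2 → 2: weight = 6, length = 1, mean = 6/1 ≈ 6.000
  cycle 0 → 1 → 0: weight = 12, length = 2, mean = 12/2 ≈ 6.000
  cycle 0 → 2 → 0: weight = 9, length = 2, mean = 9/2 ≈ 4.500
  cycle 1 → 0 → 1: weight = 12, length = 2, mean = 12/2 ≈ 6.000
Minimum mean = 2.000, attained e.g. along the cycle 1 → 1 with weight 2 and length 1. So λ(A) = 2/1 = 2.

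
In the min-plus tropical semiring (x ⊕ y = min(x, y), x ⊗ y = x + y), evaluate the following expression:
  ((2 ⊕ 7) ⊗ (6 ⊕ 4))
((2 ⊕ 7) ⊗ (6 ⊕ 4)) = 6

Expand innermost to outermost. Recall ⊕ takes the minimum of its arguments and ⊗ takes their sum. Working out the expression ((2 ⊕ 7) ⊗ (6 ⊕ 4)) gives 6.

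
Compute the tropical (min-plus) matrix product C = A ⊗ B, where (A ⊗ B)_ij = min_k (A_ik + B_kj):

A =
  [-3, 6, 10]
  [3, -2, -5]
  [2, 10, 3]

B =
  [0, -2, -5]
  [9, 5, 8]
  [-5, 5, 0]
A ⊗ B =
  [-3, -5, -8]
  [-10, 0, -5]
  [-2, 0, -3]

Apply the min-plus product entry-by-entry:
  C[0][0] = min over k of (A[0][0] + B[0][0] = -3 + 0 = -3, A[0][1] + B[1][0] = 6 + 9 = 15, A[0][2] + B[2][0] = 10 + -5 = 5) = -3 (attained at k = 0)
  C[0][1] = min over k of (A[0][0] + B[0][1] = -3 + -2 = -5, A[0][1] + B[1][1] = 6 + 5 = 11, A[0][2] + B[2][1] = 10 + 5 = 15) = -5 (attained at k = 0)
  C[0][2] = min over k of (A[0][0] + B[0][2] = -3 + -5 = -8, A[0][1] + B[1][2] = 6 + 8 = 14, A[0][2] + B[2][2] = 10 + 0 = 10) = -8 (attained at k = 0)
  C[1][0] = min over k of (A[1][0] + B[0][0] = 3 + 0 = 3, A[1][1] + B[1][0] = -2 + 9 = 7, A[1][2] + B[2][0] = -5 + -5 = -10) = -10 (attained at k = 2)
  C[1][1] = min over k of (A[1][0] + B[0][1] = 3 + -2 = 1, A[1][1] + B[1][1] = -2 + 5 = 3, A[1][2] + B[2][1] = -5 + 5 = 0) = 0 (attained at k = 2)
  C[1][2] = min over k of (A[1][0] + B[0][2] = 3 + -5 = -2, A[1][1] + B[1][2] = -2 + 8 = 6, A[1][2] + B[2][2] = -5 + 0 = -5) = -5 (attained at k = 2)
  C[2][0] = min over k of (A[2][0] + B[0][0] = 2 + 0 = 2, A[2][1] + B[1][0] = 10 + 9 = 19, A[2][2] + B[2][0] = 3 + -5 = -2) = -2 (attained at k = 2)
  C[2][1] = min over k of (A[2][0] + B[0][1] = 2 + -2 = 0, A[2][1] + B[1][1] = 10 + 5 = 15, A[2][2] + B[2][1] = 3 + 5 = 8) = 0 (attained at k = 0)
  C[2][2] = min over k of (A[2][0] + B[0][2] = 2 + -5 = -3, A[2][1] + B[1][2] = 10 + 8 = 18, A[2][2] + B[2][2] = 3 + 0 = 3) = -3 (attained at k = 0)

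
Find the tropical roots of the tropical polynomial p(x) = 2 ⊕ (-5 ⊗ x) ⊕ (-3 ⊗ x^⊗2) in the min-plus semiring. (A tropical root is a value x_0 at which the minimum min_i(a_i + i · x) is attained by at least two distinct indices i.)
Roots: {-2, 7}

Each tropical root is a break point of the lower envelope of the lines y = a_i + i · x (there are 3 lines, with slopes 0, 1, ..., 2). Only the lines that attain the minimum somewhere contribute to roots; other lines are dominated. Here the surviving (envelope) indices are i = 2, i = 1, i = 0.
Intersections between consecutive envelope lines give the roots: for adjacent envelope indices i < j the intersection is x = (a_i − a_j) / (j − i). Reading off the sorted break points: {-2, 7}.
Verification: at each break x_0, at least two indices attain the minimum of min_i(a_i + i · x_0).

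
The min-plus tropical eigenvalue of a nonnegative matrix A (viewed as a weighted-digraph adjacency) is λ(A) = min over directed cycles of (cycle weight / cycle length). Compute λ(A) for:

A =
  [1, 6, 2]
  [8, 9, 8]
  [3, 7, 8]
λ(A) = 1

Enumerate directed cycles and compute their means (weight / length). Sample:
  cycle 0 → 0: weight = 1, length = 1, mean = 1/1 ≈ 1.000
  cycle 1 → 1: weight = 9, length = 1, mean = 9/1 ≈ 9.000
  cycle 2 → 2: weight = 8, length = 1, mean = 8/1 ≈ 8.000
  cycle 0 → 1 → 0: weight = 14, length = 2, mean = 14/2 ≈ 7.000
  cycle 0 → 2 → 0: weight = 5, length = 2, mean = 5/2 ≈ 2.500
  cycle 1 → 0 → 1: weight = 14, length = 2, mean = 14/2 ≈ 7.000
Minimum mean = 1.000, attained e.g. along the cycle 0 → 0 with weight 1 and length 1. So λ(A) = 1/1 = 1.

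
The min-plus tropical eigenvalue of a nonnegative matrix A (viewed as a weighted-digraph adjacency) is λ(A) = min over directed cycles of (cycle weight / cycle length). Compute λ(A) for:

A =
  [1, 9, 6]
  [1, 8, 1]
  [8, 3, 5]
λ(A) = 1

Enumerate directed cycles and compute their means (weight / length). Sample:
  cycle 0 → 0: weight = 1, length = 1, mean = 1/1 ≈ 1.000
  cycle 1 → 1: weight = 8, length = 1, mean = 8/1 ≈ 8.000
  cycle 2 → 2: weight = 5, length = 1, mean = 5/1 ≈ 5.000
  cycle 0 → 1 → 0: weight = 10, length = 2, mean = 10/2 ≈ 5.000
  cycle 0 → 2 → 0: weight = 14, length = 2, mean = 14/2 ≈ 7.000
  cycle 1 → 0 → 1: weight = 10, length = 2, mean = 10/2 ≈ 5.000
Minimum mean = 1.000, attained e.g. along the cycle 0 → 0 with weight 1 and length 1. So λ(A) = 1/1 = 1.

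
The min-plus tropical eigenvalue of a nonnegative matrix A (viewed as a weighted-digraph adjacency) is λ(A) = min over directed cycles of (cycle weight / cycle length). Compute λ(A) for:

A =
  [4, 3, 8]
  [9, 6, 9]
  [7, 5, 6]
λ(A) = 4

Enumerate directed cycles and compute their means (weight / length). Sample:
  cycle 0 → 0: weight = 4, length = 1, mean = 4/1 ≈ 4.000
  cycle 1 → 1: weight = 6, length = 1, mean = 6/1 ≈ 6.000
  cycle 2 → 2: weight = 6, length = 1, mean = 6/1 ≈ 6.000
  cycle 0 → 1 → 0: weight = 12, length = 2, mean = 12/2 ≈ 6.000
  cycle 0 → 2 → 0: weight = 15, length = 2, mean = 15/2 ≈ 7.500
  cycle 1 → 0 → 1: weight = 12, length = 2, mean = 12/2 ≈ 6.000
Minimum mean = 4.000, attained e.g. along the cycle 0 → 0 with weight 4 and length 1. So λ(A) = 4/1 = 4.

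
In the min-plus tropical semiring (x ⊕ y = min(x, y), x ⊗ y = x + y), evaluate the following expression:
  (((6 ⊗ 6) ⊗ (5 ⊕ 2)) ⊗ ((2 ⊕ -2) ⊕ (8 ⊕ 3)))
(((6 ⊗ 6) ⊗ (5 ⊕ 2)) ⊗ ((2 ⊕ -2) ⊕ (8 ⊕ 3))) = 12

Expand innermost to outermost. Recall ⊕ takes the minimum of its arguments and ⊗ takes their sum. Working out the expression (((6 ⊗ 6) ⊗ (5 ⊕ 2)) ⊗ ((2 ⊕ -2) ⊕ (8 ⊕ 3))) gives 12.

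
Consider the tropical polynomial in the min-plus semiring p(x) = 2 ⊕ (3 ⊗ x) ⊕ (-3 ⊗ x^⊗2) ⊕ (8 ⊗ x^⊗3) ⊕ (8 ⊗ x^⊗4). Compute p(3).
p(3) = 2

A tropical monomial a ⊗ x^⊗i evaluates to a + i · x. Evaluating each term at x = 3:
  Term 0 contributes 2 + 0 · 3 = 2
  Term 1 contributes 3 + 1 · 3 = 6
  Term 2 contributes -3 + 2 · 3 = 3
  Term 3 contributes 8 + 3 · 3 = 17
  Term 4 contributes 8 + 4 · 3 = 20
p(3) = ⊕ of these = min[2, 6, 3, 17, 20] = 2.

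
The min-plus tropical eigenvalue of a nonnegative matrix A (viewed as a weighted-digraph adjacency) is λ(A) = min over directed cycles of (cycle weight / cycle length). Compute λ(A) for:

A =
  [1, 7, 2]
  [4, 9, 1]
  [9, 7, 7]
λ(A) = 1

Enumerate directed cycles and compute their means (weight / length). Sample:
  cycle 0 → 0: weight = 1, length = 1, mean = 1/1 ≈ 1.000
  cycle 1 → 1: weight = 9, length = 1, mean = 9/1 ≈ 9.000
  cycle 2 → 2: weight = 7, length = 1, mean = 7/1 ≈ 7.000
  cycle 0 → 1 → 0: weight = 11, length = 2, mean = 11/2 ≈ 5.500
  cycle 0 → 2 → 0: weight = 11, length = 2, mean = 11/2 ≈ 5.500
  cycle 1 → 0 → 1: weight = 11, length = 2, mean = 11/2 ≈ 5.500
Minimum mean = 1.000, attained e.g. along the cycle 0 → 0 with weight 1 and length 1. So λ(A) = 1/1 = 1.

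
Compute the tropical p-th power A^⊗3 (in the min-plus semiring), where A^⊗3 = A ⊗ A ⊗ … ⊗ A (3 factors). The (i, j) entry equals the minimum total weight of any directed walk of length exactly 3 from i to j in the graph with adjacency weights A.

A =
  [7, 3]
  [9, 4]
A^⊗3 =
  [16, 11]
  [17, 12]

Each entry (A^⊗3)_ij equals the minimum over all length-3 walks i = v_0 → v_1 → … → v_3 = j of Σ_t A[v_t][v_{t+1}]. For example, for (i, j) = (0, 1) we minimise over 4 possible intermediate vertex sequences; the minimum is 11, attained along the walk 0 → 1 → 1 → 1.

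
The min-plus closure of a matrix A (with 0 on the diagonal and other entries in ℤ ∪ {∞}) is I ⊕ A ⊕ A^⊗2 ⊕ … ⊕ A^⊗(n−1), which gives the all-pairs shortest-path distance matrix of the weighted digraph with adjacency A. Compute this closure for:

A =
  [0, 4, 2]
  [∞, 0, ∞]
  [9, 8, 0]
Closure =
  [0, 4, 2]
  [∞, 0, ∞]
  [9, 8, 0]

This is the Floyd-Warshall all-pairs shortest-path computation. For each intermediate vertex k = 0, 1, …, 2, update dist[i][j] ← min(dist[i][j], dist[i][k] + dist[k][j]). The final matrix gives, for each (i, j), the minimum total weight of any directed path from i to j (possibly empty when i = j).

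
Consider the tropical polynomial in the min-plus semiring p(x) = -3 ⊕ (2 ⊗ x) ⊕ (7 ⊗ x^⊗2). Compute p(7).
p(7) = -3

A tropical monomial a ⊗ x^⊗i evaluates to a + i · x. Evaluating each term at x = 7:
  Term 0 contributes -3 + 0 · 7 = -3
  Term 1 contributes 2 + 1 · 7 = 9
  Term 2 contributes 7 + 2 · 7 = 21
p(7) = ⊕ of these = min[-3, 9, 21] = -3.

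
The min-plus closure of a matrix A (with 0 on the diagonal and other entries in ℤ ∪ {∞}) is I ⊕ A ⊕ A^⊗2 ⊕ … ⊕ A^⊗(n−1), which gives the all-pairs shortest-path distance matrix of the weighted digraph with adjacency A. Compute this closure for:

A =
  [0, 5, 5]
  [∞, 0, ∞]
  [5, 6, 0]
Closure =
  [0, 5, 5]
  [∞, 0, ∞]
  [5, 6, 0]

This is the Floyd-Warshall all-pairs shortest-path computation. For each intermediate vertex k = 0, 1, …, 2, update dist[i][j] ← min(dist[i][j], dist[i][k] + dist[k][j]). The final matrix gives, for each (i, j), the minimum total weight of any directed path from i to j (possibly empty when i = j).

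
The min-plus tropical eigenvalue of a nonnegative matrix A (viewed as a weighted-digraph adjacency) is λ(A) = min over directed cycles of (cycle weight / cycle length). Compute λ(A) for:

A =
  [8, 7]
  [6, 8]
λ(A) = 13/2

Enumerate directed cycles and compute their means (weight / length). Sample:
  cycle 0 → 0: weight = 8, length = 1, mean = 8/1 ≈ 8.000
  cycle 1 → 1: weight = 8, length = 1, mean = 8/1 ≈ 8.000
  cycle 0 → 1 → 0: weight = 13, length = 2, mean = 13/2 ≈ 6.500
  cycle 1 → 0 → 1: weight = 13, length = 2, mean = 13/2 ≈ 6.500
Minimum mean = 6.500, attained e.g. along the cycle 0 → 1 → 0 with weight 13 and length 2. So λ(A) = 13/2 = 13/2.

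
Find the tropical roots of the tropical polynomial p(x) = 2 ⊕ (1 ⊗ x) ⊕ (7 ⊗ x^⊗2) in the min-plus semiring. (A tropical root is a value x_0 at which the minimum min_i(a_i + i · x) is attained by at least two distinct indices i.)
Roots: {-6, 1}

Each tropical root is a break point of the lower envelope of the lines y = a_i + i · x (there are 3 lines, with slopes 0, 1, ..., 2). Only the lines that attain the minimum somewhere contribute to roots; other lines are dominated. Here the surviving (envelope) indices are i = 2, i = 1, i = 0.
Intersections between consecutive envelope lines give the roots: for adjacent envelope indices i < j the intersection is x = (a_i − a_j) / (j − i). Reading off the sorted break points: {-6, 1}.
Verification: at each break x_0, at least two indices attain the minimum of min_i(a_i + i · x_0).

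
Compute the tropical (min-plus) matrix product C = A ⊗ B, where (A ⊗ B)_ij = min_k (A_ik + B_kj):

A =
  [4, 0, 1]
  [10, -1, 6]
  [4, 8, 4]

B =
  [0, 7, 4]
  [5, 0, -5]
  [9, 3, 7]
A ⊗ B =
  [4, 0, -5]
  [4, -1, -6]
  [4, 7, 3]

Apply the min-plus product entry-by-entry:
  C[0][0] = min over k of (A[0][0] + B[0][0] = 4 + 0 = 4, A[0][1] + B[1][0] = 0 + 5 = 5, A[0][2] + B[2][0] = 1 + 9 = 10) = 4 (attained at k = 0)
  C[0][1] = min over k of (A[0][0] + B[0][1] = 4 + 7 = 11, A[0][1] + B[1][1] = 0 + 0 = 0, A[0][2] + B[2][1] = 1 + 3 = 4) = 0 (attained at k = 1)
  C[0][2] = min over k of (A[0][0] + B[0][2] = 4 + 4 = 8, A[0][1] + B[1][2] = 0 + -5 = -5, A[0][2] + B[2][2] = 1 + 7 = 8) = -5 (attained at k = 1)
  C[1][0] = min over k of (A[1][0] + B[0][0] = 10 + 0 = 10, A[1][1] + B[1][0] = -1 + 5 = 4, A[1][2] + B[2][0] = 6 + 9 = 15) = 4 (attained at k = 1)
  C[1][1] = min over k of (A[1][0] + B[0][1] = 10 + 7 = 17, A[1][1] + B[1][1] = -1 + 0 = -1, A[1][2] + B[2][1] = 6 + 3 = 9) = -1 (attained at k = 1)
  C[1][2] = min over k of (A[1][0] + B[0][2] = 10 + 4 = 14, A[1][1] + B[1][2] = -1 + -5 = -6, A[1][2] + B[2][2] = 6 + 7 = 13) = -6 (attained at k = 1)
  C[2][0] = min over k of (A[2][0] + B[0][0] = 4 + 0 = 4, A[2][1] + B[1][0] = 8 + 5 = 13, A[2][2] + B[2][0] = 4 + 9 = 13) = 4 (attained at k = 0)
  C[2][1] = min over k of (A[2][0] + B[0][1] = 4 + 7 = 11, A[2][1] + B[1][1] = 8 + 0 = 8, A[2][2] + B[2][1] = 4 + 3 = 7) = 7 (attained at k = 2)
  C[2][2] = min over k of (A[2][0] + B[0][2] = 4 + 4 = 8, A[2][1] + B[1][2] = 8 + -5 = 3, A[2][2] + B[2][2] = 4 + 7 = 11) = 3 (attained at k = 1)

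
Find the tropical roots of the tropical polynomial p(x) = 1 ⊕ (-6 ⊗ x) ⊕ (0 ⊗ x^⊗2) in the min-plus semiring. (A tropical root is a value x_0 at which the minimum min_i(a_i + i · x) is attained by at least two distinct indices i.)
Roots: {-6, 7}

Each tropical root is a break point of the lower envelope of the lines y = a_i + i · x (there are 3 lines, with slopes 0, 1, ..., 2). Only the lines that attain the minimum somewhere contribute to roots; other lines are dominated. Here the surviving (envelope) indices are i = 2, i = 1, i = 0.
Intersections between consecutive envelope lines give the roots: for adjacent envelope indices i < j the intersection is x = (a_i − a_j) / (j − i). Reading off the sorted break points: {-6, 7}.
Verification: at each break x_0, at least two indices attain the minimum of min_i(a_i + i · x_0).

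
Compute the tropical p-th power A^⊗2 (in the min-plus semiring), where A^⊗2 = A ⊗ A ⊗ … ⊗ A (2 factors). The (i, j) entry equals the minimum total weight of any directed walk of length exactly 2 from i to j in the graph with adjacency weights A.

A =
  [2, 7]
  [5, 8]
A^⊗2 =
  [4, 9]
  [7, 12]

Each entry (A^⊗2)_ij equals the minimum over all length-2 walks i = v_0 → v_1 → … → v_2 = j of Σ_t A[v_t][v_{t+1}]. For example, for (i, j) = (0, 1) we minimise over 2 possible intermediate vertex sequences; the minimum is 9, attained along the walk 0 → 0 → 1.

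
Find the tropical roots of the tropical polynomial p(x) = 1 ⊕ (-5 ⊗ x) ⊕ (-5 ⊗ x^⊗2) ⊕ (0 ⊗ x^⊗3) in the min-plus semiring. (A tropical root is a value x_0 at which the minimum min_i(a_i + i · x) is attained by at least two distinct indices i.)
Roots: {-5, 0, 6}

Each tropical root is a break point of the lower envelope of the lines y = a_i + i · x (there are 4 lines, with slopes 0, 1, ..., 3). Only the lines that attain the minimum somewhere contribute to roots; other lines are dominated. Here the surviving (envelope) indices are i = 3, i = 2, i = 1, i = 0.
Intersections between consecutive envelope lines give the roots: for adjacent envelope indices i < j the intersection is x = (a_i − a_j) / (j − i). Reading off the sorted break points: {-5, 0, 6}.
Verification: at each break x_0, at least two indices attain the minimum of min_i(a_i + i · x_0).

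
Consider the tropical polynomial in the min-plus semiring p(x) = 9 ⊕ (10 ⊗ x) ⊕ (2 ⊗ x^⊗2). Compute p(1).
p(1) = 4

A tropical monomial a ⊗ x^⊗i evaluates to a + i · x. Evaluating each term at x = 1:
  Term 0 contributes 9 + 0 · 1 = 9
  Term 1 contributes 10 + 1 · 1 = 11
  Term 2 contributes 2 + 2 · 1 = 4
p(1) = ⊕ of these = min[9, 11, 4] = 4.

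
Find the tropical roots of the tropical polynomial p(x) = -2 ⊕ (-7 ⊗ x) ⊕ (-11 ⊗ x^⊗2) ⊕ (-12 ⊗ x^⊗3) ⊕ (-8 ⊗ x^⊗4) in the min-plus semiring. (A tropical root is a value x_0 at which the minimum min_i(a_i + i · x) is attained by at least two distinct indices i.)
Roots: {-4, 1, 4, 5}

Each tropical root is a break point of the lower envelope of the lines y = a_i + i · x (there are 5 lines, with slopes 0, 1, ..., 4). Only the lines that attain the minimum somewhere contribute to roots; other lines are dominated. Here the surviving (envelope) indices are i = 4, i = 3, i = 2, i = 1, i = 0.
Intersections between consecutive envelope lines give the roots: for adjacent envelope indices i < j the intersection is x = (a_i − a_j) / (j − i). Reading off the sorted break points: {-4, 1, 4, 5}.
Verification: at each break x_0, at least two indices attain the minimum of min_i(a_i + i · x_0).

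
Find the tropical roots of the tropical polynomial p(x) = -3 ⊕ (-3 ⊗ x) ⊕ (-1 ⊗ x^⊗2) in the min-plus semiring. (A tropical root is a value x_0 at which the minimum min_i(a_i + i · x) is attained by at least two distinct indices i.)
Roots: {-2, 0}

Each tropical root is a break point of the lower envelope of the lines y = a_i + i · x (there are 3 lines, with slopes 0, 1, ..., 2). Only the lines that attain the minimum somewhere contribute to roots; other lines are dominated. Here the surviving (envelope) indices are i = 2, i = 1, i = 0.
Intersections between consecutive envelope lines give the roots: for adjacent envelope indices i < j the intersection is x = (a_i − a_j) / (j − i). Reading off the sorted break points: {-2, 0}.
Verification: at each break x_0, at least two indices attain the minimum of min_i(a_i + i · x_0).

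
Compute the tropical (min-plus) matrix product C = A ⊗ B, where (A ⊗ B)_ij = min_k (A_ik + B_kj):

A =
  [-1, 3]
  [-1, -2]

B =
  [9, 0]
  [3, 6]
A ⊗ B =
  [6, -1]
  [1, -1]

Apply the min-plus product entry-by-entry:
  C[0][0] = min over k of (A[0][0] + B[0][0] = -1 + 9 = 8, A[0][1] + B[1][0] = 3 + 3 = 6) = 6 (attained at k = 1)
  C[0][1] = min over k of (A[0][0] + B[0][1] = -1 + 0 = -1, A[0][1] + B[1][1] = 3 + 6 = 9) = -1 (attained at k = 0)
  C[1][0] = min over k of (A[1][0] + B[0][0] = -1 + 9 = 8, A[1][1] + B[1][0] = -2 + 3 = 1) = 1 (attained at k = 1)
  C[1][1] = min over k of (A[1][0] + B[0][1] = -1 + 0 = -1, A[1][1] + B[1][1] = -2 + 6 = 4) = -1 (attained at k = 0)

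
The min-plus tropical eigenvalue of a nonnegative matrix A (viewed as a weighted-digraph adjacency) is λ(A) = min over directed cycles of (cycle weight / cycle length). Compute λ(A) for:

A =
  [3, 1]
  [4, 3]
λ(A) = 5/2

Enumerate directed cycles and compute their means (weight / length). Sample:
  cycle 0 → 0: weight = 3, length = 1, mean = 3/1 ≈ 3.000
  cycle 1 → 1: weight = 3, length = 1, mean = 3/1 ≈ 3.000
  cycle 0 → 1 → 0: weight = 5, length = 2, mean = 5/2 ≈ 2.500
  cycle 1 → 0 → 1: weight = 5, length = 2, mean = 5/2 ≈ 2.500
Minimum mean = 2.500, attained e.g. along the cycle 0 → 1 → 0 with weight 5 and length 2. So λ(A) = 5/2 = 5/2.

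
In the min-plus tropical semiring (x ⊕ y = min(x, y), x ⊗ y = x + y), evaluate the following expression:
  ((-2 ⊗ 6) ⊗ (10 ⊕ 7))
((-2 ⊗ 6) ⊗ (10 ⊕ 7)) = 11

Expand innermost to outermost. Recall ⊕ takes the minimum of its arguments and ⊗ takes their sum. Working out the expression ((-2 ⊗ 6) ⊗ (10 ⊕ 7)) gives 11.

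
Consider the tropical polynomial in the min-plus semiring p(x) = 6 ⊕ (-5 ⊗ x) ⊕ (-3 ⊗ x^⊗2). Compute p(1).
p(1) = -4

A tropical monomial a ⊗ x^⊗i evaluates to a + i · x. Evaluating each term at x = 1:
  Term 0 contributes 6 + 0 · 1 = 6
  Term 1 contributes -5 + 1 · 1 = -4
  Term 2 contributes -3 + 2 · 1 = -1
p(1) = ⊕ of these = min[6, -4, -1] = -4.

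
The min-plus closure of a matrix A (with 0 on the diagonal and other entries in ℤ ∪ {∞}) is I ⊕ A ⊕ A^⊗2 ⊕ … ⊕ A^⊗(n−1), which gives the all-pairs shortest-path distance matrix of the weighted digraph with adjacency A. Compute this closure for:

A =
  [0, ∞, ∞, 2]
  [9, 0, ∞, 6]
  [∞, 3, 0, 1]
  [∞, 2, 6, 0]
Closure =
  [0, 4, 8, 2]
  [9, 0, 12, 6]
  [12, 3, 0, 1]
  [11, 2, 6, 0]

This is the Floyd-Warshall all-pairs shortest-path computation. For each intermediate vertex k = 0, 1, …, 3, update dist[i][j] ← min(dist[i][j], dist[i][k] + dist[k][j]). The final matrix gives, for each (i, j), the minimum total weight of any directed path from i to j (possibly empty when i = j).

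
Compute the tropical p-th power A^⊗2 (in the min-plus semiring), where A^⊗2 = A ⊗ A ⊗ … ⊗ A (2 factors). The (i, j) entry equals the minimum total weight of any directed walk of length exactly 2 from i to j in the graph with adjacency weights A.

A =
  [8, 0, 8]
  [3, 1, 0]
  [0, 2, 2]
A^⊗2 =
  [3, 1, 0]
  [0, 2, 1]
  [2, 0, 2]

Each entry (A^⊗2)_ij equals the minimum over all length-2 walks i = v_0 → v_1 → … → v_2 = j of Σ_t A[v_t][v_{t+1}]. For example, for (i, j) = (0, 2) we minimise over 3 possible intermediate vertex sequences; the minimum is 0, attained along the walk 0 → 1 → 2.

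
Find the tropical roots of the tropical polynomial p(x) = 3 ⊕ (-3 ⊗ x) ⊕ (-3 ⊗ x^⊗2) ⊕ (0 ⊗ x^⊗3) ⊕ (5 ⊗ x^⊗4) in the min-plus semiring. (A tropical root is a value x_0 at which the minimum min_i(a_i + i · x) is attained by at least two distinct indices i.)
Roots: {-5, -3, 0, 6}

Each tropical root is a break point of the lower envelope of the lines y = a_i + i · x (there are 5 lines, with slopes 0, 1, ..., 4). Only the lines that attain the minimum somewhere contribute to roots; other lines are dominated. Here the surviving (envelope) indices are i = 4, i = 3, i = 2, i = 1, i = 0.
Intersections between consecutive envelope lines give the roots: for adjacent envelope indices i < j the intersection is x = (a_i − a_j) / (j − i). Reading off the sorted break points: {-5, -3, 0, 6}.
Verification: at each break x_0, at least two indices attain the minimum of min_i(a_i + i · x_0).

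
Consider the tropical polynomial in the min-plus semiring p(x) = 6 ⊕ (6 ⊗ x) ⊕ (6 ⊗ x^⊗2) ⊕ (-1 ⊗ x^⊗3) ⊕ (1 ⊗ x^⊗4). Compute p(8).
p(8) = 6

A tropical monomial a ⊗ x^⊗i evaluates to a + i · x. Evaluating each term at x = 8:
  Term 0 contributes 6 + 0 · 8 = 6
  Term 1 contributes 6 + 1 · 8 = 14
  Term 2 contributes 6 + 2 · 8 = 22
  Term 3 contributes -1 + 3 · 8 = 23
  Term 4 contributes 1 + 4 · 8 = 33
p(8) = ⊕ of these = min[6, 14, 22, 23, 33] = 6.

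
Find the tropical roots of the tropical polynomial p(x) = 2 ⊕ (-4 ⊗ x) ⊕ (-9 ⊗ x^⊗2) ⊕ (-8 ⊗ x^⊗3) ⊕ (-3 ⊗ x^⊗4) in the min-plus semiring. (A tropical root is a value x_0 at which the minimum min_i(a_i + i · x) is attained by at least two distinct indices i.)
Roots: {-5, -1, 5, 6}

Each tropical root is a break point of the lower envelope of the lines y = a_i + i · x (there are 5 lines, with slopes 0, 1, ..., 4). Only the lines that attain the minimum somewhere contribute to roots; other lines are dominated. Here the surviving (envelope) indices are i = 4, i = 3, i = 2, i = 1, i = 0.
Intersections between consecutive envelope lines give the roots: for adjacent envelope indices i < j the intersection is x = (a_i − a_j) / (j − i). Reading off the sorted break points: {-5, -1, 5, 6}.
Verification: at each break x_0, at least two indices attain the minimum of min_i(a_i + i · x_0).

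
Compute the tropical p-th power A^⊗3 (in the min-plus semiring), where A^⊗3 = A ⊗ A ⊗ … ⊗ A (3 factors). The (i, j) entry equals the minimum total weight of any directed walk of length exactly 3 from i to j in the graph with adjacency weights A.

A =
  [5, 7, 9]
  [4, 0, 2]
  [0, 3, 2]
A^⊗3 =
  [9, 7, 9]
  [2, 0, 2]
  [4, 3, 5]

Each entry (A^⊗3)_ij equals the minimum over all length-3 walks i = v_0 → v_1 → … → v_3 = j of Σ_t A[v_t][v_{t+1}]. For example, for (i, j) = (0, 2) we minimise over 9 possible intermediate vertex sequences; the minimum is 9, attained along the walk 0 → 1 → 1 → 2.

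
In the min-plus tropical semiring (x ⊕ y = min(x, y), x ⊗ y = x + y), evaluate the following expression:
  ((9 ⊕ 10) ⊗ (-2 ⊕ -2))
((9 ⊕ 10) ⊗ (-2 ⊕ -2)) = 7

Expand innermost to outermost. Recall ⊕ takes the minimum of its arguments and ⊗ takes their sum. Working out the expression ((9 ⊕ 10) ⊗ (-2 ⊕ -2)) gives 7.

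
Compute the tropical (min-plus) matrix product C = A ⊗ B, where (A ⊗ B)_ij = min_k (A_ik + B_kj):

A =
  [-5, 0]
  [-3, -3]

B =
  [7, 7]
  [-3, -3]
A ⊗ B =
  [-3, -3]
  [-6, -6]

Apply the min-plus product entry-by-entry:
  C[0][0] = min over k of (A[0][0] + B[0][0] = -5 + 7 = 2, A[0][1] + B[1][0] = 0 + -3 = -3) = -3 (attained at k = 1)
  C[0][1] = min over k of (A[0][0] + B[0][1] = -5 + 7 = 2, A[0][1] + B[1][1] = 0 + -3 = -3) = -3 (attained at k = 1)
  C[1][0] = min over k of (A[1][0] + B[0][0] = -3 + 7 = 4, A[1][1] + B[1][0] = -3 + -3 = -6) = -6 (attained at k = 1)
  C[1][1] = min over k of (A[1][0] + B[0][1] = -3 + 7 = 4, A[1][1] + B[1][1] = -3 + -3 = -6) = -6 (attained at k = 1)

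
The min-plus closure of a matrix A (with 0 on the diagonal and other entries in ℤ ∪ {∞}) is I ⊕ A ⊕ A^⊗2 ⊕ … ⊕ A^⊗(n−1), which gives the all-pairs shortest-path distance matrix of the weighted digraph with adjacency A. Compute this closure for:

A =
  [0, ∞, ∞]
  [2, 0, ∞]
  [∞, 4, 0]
Closure =
  [0, ∞, ∞]
  [2, 0, ∞]
  [6, 4, 0]

This is the Floyd-Warshall all-pairs shortest-path computation. For each intermediate vertex k = 0, 1, …, 2, update dist[i][j] ← min(dist[i][j], dist[i][k] + dist[k][j]). The final matrix gives, for each (i, j), the minimum total weight of any directed path from i to j (possibly empty when i = j).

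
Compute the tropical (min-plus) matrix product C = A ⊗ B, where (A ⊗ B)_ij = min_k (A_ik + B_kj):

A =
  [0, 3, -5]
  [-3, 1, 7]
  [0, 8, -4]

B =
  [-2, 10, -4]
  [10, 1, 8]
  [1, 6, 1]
A ⊗ B =
  [-4, 1, -4]
  [-5, 2, -7]
  [-3, 2, -4]

Apply the min-plus product entry-by-entry:
  C[0][0] = min over k of (A[0][0] + B[0][0] = 0 + -2 = -2, A[0][1] + B[1][0] = 3 + 10 = 13, A[0][2] + B[2][0] = -5 + 1 = -4) = -4 (attained at k = 2)
  C[0][1] = min over k of (A[0][0] + B[0][1] = 0 + 10 = 10, A[0][1] + B[1][1] = 3 + 1 = 4, A[0][2] + B[2][1] = -5 + 6 = 1) = 1 (attained at k = 2)
  C[0][2] = min over k of (A[0][0] + B[0][2] = 0 + -4 = -4, A[0][1] + B[1][2] = 3 + 8 = 11, A[0][2] + B[2][2] = -5 + 1 = -4) = -4 (attained at k = 0)
  C[1][0] = min over k of (A[1][0] + B[0][0] = -3 + -2 = -5, A[1][1] + B[1][0] = 1 + 10 = 11, A[1][2] + B[2][0] = 7 + 1 = 8) = -5 (attained at k = 0)
  C[1][1] = min over k of (A[1][0] + B[0][1] = -3 + 10 = 7, A[1][1] + B[1][1] = 1 + 1 = 2, A[1][2] + B[2][1] = 7 + 6 = 13) = 2 (attained at k = 1)
  C[1][2] = min over k of (A[1][0] + B[0][2] = -3 + -4 = -7, A[1][1] + B[1][2] = 1 + 8 = 9, A[1][2] + B[2][2] = 7 + 1 = 8) = -7 (attained at k = 0)
  C[2][0] = min over k of (A[2][0] + B[0][0] = 0 + -2 = -2, A[2][1] + B[1][0] = 8 + 10 = 18, A[2][2] + B[2][0] = -4 + 1 = -3) = -3 (attained at k = 2)
  C[2][1] = min over k of (A[2][0] + B[0][1] = 0 + 10 = 10, A[2][1] + B[1][1] = 8 + 1 = 9, A[2][2] + B[2][1] = -4 + 6 = 2) = 2 (attained at k = 2)
  C[2][2] = min over k of (A[2][0] + B[0][2] = 0 + -4 = -4, A[2][1] + B[1][2] = 8 + 8 = 16, A[2][2] + B[2][2] = -4 + 1 = -3) = -4 (attained at k = 0)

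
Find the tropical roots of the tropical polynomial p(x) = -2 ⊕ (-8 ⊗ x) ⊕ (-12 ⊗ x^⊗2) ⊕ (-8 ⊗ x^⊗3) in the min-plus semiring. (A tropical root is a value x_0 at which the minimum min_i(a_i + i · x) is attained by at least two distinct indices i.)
Roots: {-4, 4, 6}

Each tropical root is a break point of the lower envelope of the lines y = a_i + i · x (there are 4 lines, with slopes 0, 1, ..., 3). Only the lines that attain the minimum somewhere contribute to roots; other lines are dominated. Here the surviving (envelope) indices are i = 3, i = 2, i = 1, i = 0.
Intersections between consecutive envelope lines give the roots: for adjacent envelope indices i < j the intersection is x = (a_i − a_j) / (j − i). Reading off the sorted break points: {-4, 4, 6}.
Verification: at each break x_0, at least two indices attain the minimum of min_i(a_i + i · x_0).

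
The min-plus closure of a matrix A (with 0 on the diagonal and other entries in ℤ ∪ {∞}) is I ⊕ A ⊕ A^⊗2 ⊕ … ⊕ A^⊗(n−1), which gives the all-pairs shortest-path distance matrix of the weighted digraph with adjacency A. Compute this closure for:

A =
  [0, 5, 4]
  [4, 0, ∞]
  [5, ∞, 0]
Closure =
  [0, 5, 4]
  [4, 0, 8]
  [5, 10, 0]

This is the Floyd-Warshall all-pairs shortest-path computation. For each intermediate vertex k = 0, 1, …, 2, update dist[i][j] ← min(dist[i][j], dist[i][k] + dist[k][j]). The final matrix gives, for each (i, j), the minimum total weight of any directed path from i to j (possibly empty when i = j).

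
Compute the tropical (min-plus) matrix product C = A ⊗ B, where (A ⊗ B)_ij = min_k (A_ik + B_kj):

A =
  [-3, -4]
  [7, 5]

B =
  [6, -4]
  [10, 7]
A ⊗ B =
  [3, -7]
  [13, 3]

Apply the min-plus product entry-by-entry:
  C[0][0] = min over k of (A[0][0] + B[0][0] = -3 + 6 = 3, A[0][1] + B[1][0] = -4 + 10 = 6) = 3 (attained at k = 0)
  C[0][1] = min over k of (A[0][0] + B[0][1] = -3 + -4 = -7, A[0][1] + B[1][1] = -4 + 7 = 3) = -7 (attained at k = 0)
  C[1][0] = min over k of (A[1][0] + B[0][0] = 7 + 6 = 13, A[1][1] + B[1][0] = 5 + 10 = 15) = 13 (attained at k = 0)
  C[1][1] = min over k of (A[1][0] + B[0][1] = 7 + -4 = 3, A[1][1] + B[1][1] = 5 + 7 = 12) = 3 (attained at k = 0)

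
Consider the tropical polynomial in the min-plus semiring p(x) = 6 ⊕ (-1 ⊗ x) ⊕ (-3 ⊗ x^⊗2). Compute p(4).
p(4) = 3

A tropical monomial a ⊗ x^⊗i evaluates to a + i · x. Evaluating each term at x = 4:
  Term 0 contributes 6 + 0 · 4 = 6
  Term 1 contributes -1 + 1 · 4 = 3
  Term 2 contributes -3 + 2 · 4 = 5
p(4) = ⊕ of these = min[6, 3, 5] = 3.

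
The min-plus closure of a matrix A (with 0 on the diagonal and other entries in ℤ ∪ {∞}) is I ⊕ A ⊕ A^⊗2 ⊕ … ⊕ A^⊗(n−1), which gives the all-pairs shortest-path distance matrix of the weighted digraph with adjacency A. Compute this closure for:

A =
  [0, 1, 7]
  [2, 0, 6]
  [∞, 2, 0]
Closure =
  [0, 1, 7]
  [2, 0, 6]
  [4, 2, 0]

This is the Floyd-Warshall all-pairs shortest-path computation. For each intermediate vertex k = 0, 1, …, 2, update dist[i][j] ← min(dist[i][j], dist[i][k] + dist[k][j]). The final matrix gives, for each (i, j), the minimum total weight of any directed path from i to j (possibly empty when i = j).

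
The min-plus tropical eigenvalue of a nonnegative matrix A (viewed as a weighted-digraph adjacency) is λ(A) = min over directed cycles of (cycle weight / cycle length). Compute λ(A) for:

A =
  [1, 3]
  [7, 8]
λ(A) = 1

Enumerate directed cycles and compute their means (weight / length). Sample:
  cycle 0 → 0: weight = 1, length = 1, mean = 1/1 ≈ 1.000
  cycle 1 → 1: weight = 8, length = 1, mean = 8/1 ≈ 8.000
  cycle 0 → 1 → 0: weight = 10, length = 2, mean = 10/2 ≈ 5.000
  cycle 1 → 0 → 1: weight = 10, length = 2, mean = 10/2 ≈ 5.000
Minimum mean = 1.000, attained e.g. along the cycle 0 → 0 with weight 1 and length 1. So λ(A) = 1/1 = 1.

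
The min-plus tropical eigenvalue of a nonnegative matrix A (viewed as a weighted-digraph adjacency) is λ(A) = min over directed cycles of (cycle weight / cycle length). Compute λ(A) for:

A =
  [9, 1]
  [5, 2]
λ(A) = 2

Enumerate directed cycles and compute their means (weight / length). Sample:
  cycle 0 → 0: weight = 9, length = 1, mean = 9/1 ≈ 9.000
  cycle 1 → 1: weight = 2, length = 1, mean = 2/1 ≈ 2.000
  cycle 0 → 1 → 0: weight = 6, length = 2, mean = 6/2 ≈ 3.000
  cycle 1 → 0 → 1: weight = 6, length = 2, mean = 6/2 ≈ 3.000
Minimum mean = 2.000, attained e.g. along the cycle 1 → 1 with weight 2 and length 1. So λ(A) = 2/1 = 2.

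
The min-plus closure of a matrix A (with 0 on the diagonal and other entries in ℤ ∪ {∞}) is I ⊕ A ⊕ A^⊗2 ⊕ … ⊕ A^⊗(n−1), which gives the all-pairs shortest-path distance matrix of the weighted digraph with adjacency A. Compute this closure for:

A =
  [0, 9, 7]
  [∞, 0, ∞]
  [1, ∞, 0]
Closure =
  [0, 9, 7]
  [∞, 0, ∞]
  [1, 10, 0]

This is the Floyd-Warshall all-pairs shortest-path computation. For each intermediate vertex k = 0, 1, …, 2, update dist[i][j] ← min(dist[i][j], dist[i][k] + dist[k][j]). The final matrix gives, for each (i, j), the minimum total weight of any directed path from i to j (possibly empty when i = j).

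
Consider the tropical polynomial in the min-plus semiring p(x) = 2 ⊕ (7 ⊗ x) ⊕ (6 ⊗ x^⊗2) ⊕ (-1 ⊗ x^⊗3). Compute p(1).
p(1) = 2

A tropical monomial a ⊗ x^⊗i evaluates to a + i · x. Evaluating each term at x = 1:
  Term 0 contributes 2 + 0 · 1 = 2
  Term 1 contributes 7 + 1 · 1 = 8
  Term 2 contributes 6 + 2 · 1 = 8
  Term 3 contributes -1 + 3 · 1 = 2
p(1) = ⊕ of these = min[2, 8, 8, 2] = 2.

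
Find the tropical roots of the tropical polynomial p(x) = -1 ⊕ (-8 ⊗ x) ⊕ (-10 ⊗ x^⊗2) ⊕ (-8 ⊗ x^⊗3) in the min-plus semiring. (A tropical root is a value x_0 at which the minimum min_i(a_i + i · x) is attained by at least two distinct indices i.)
Roots: {-2, 2, 7}

Each tropical root is a break point of the lower envelope of the lines y = a_i + i · x (there are 4 lines, with slopes 0, 1, ..., 3). Only the lines that attain the minimum somewhere contribute to roots; other lines are dominated. Here the surviving (envelope) indices are i = 3, i = 2, i = 1, i = 0.
Intersections between consecutive envelope lines give the roots: for adjacent envelope indices i < j the intersection is x = (a_i − a_j) / (j − i). Reading off the sorted break points: {-2, 2, 7}.
Verification: at each break x_0, at least two indices attain the minimum of min_i(a_i + i · x_0).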